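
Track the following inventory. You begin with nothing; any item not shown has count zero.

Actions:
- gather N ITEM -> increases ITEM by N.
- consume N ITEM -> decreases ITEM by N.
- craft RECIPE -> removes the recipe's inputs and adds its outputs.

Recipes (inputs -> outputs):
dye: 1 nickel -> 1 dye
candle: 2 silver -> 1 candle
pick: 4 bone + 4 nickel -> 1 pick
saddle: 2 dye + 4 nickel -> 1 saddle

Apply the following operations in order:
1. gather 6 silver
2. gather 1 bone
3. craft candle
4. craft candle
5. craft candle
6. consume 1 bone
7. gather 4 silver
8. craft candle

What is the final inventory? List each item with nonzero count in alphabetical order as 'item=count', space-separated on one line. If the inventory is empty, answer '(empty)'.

Answer: candle=4 silver=2

Derivation:
After 1 (gather 6 silver): silver=6
After 2 (gather 1 bone): bone=1 silver=6
After 3 (craft candle): bone=1 candle=1 silver=4
After 4 (craft candle): bone=1 candle=2 silver=2
After 5 (craft candle): bone=1 candle=3
After 6 (consume 1 bone): candle=3
After 7 (gather 4 silver): candle=3 silver=4
After 8 (craft candle): candle=4 silver=2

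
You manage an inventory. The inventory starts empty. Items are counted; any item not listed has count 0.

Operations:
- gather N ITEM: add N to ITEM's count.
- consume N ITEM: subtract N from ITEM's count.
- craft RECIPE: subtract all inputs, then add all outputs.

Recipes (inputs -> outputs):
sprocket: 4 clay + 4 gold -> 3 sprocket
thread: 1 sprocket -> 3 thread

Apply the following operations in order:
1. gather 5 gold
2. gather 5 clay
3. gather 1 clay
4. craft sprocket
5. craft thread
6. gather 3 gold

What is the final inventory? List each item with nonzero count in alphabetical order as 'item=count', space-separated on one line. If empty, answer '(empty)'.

After 1 (gather 5 gold): gold=5
After 2 (gather 5 clay): clay=5 gold=5
After 3 (gather 1 clay): clay=6 gold=5
After 4 (craft sprocket): clay=2 gold=1 sprocket=3
After 5 (craft thread): clay=2 gold=1 sprocket=2 thread=3
After 6 (gather 3 gold): clay=2 gold=4 sprocket=2 thread=3

Answer: clay=2 gold=4 sprocket=2 thread=3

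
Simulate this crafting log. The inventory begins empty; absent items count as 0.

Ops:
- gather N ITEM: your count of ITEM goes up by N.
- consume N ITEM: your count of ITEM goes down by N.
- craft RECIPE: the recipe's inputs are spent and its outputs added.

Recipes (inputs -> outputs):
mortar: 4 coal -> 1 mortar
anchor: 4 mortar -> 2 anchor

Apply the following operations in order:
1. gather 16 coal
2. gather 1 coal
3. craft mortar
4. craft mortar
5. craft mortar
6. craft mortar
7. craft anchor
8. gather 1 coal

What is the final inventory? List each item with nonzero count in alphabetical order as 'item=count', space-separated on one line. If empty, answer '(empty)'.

Answer: anchor=2 coal=2

Derivation:
After 1 (gather 16 coal): coal=16
After 2 (gather 1 coal): coal=17
After 3 (craft mortar): coal=13 mortar=1
After 4 (craft mortar): coal=9 mortar=2
After 5 (craft mortar): coal=5 mortar=3
After 6 (craft mortar): coal=1 mortar=4
After 7 (craft anchor): anchor=2 coal=1
After 8 (gather 1 coal): anchor=2 coal=2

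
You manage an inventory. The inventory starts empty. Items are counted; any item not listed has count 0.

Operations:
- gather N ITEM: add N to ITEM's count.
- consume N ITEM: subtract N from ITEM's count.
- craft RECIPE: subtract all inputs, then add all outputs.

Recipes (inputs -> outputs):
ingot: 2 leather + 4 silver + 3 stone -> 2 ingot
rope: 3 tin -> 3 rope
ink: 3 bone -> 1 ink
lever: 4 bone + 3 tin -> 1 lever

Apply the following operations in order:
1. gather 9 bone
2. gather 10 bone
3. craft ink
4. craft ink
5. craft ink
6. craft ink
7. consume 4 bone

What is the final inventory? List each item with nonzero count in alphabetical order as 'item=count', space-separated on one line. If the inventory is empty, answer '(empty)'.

Answer: bone=3 ink=4

Derivation:
After 1 (gather 9 bone): bone=9
After 2 (gather 10 bone): bone=19
After 3 (craft ink): bone=16 ink=1
After 4 (craft ink): bone=13 ink=2
After 5 (craft ink): bone=10 ink=3
After 6 (craft ink): bone=7 ink=4
After 7 (consume 4 bone): bone=3 ink=4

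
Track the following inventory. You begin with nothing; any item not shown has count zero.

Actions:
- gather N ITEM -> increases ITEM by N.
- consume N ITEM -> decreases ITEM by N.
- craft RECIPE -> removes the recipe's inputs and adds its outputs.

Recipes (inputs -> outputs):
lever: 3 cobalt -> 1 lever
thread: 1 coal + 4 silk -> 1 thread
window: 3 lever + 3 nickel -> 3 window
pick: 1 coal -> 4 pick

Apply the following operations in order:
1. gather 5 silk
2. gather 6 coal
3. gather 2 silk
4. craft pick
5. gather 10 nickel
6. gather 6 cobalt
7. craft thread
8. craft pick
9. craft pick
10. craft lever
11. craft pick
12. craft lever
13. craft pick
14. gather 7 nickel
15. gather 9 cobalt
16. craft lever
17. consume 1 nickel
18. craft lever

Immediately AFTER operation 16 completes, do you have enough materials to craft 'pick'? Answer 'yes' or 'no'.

Answer: no

Derivation:
After 1 (gather 5 silk): silk=5
After 2 (gather 6 coal): coal=6 silk=5
After 3 (gather 2 silk): coal=6 silk=7
After 4 (craft pick): coal=5 pick=4 silk=7
After 5 (gather 10 nickel): coal=5 nickel=10 pick=4 silk=7
After 6 (gather 6 cobalt): coal=5 cobalt=6 nickel=10 pick=4 silk=7
After 7 (craft thread): coal=4 cobalt=6 nickel=10 pick=4 silk=3 thread=1
After 8 (craft pick): coal=3 cobalt=6 nickel=10 pick=8 silk=3 thread=1
After 9 (craft pick): coal=2 cobalt=6 nickel=10 pick=12 silk=3 thread=1
After 10 (craft lever): coal=2 cobalt=3 lever=1 nickel=10 pick=12 silk=3 thread=1
After 11 (craft pick): coal=1 cobalt=3 lever=1 nickel=10 pick=16 silk=3 thread=1
After 12 (craft lever): coal=1 lever=2 nickel=10 pick=16 silk=3 thread=1
After 13 (craft pick): lever=2 nickel=10 pick=20 silk=3 thread=1
After 14 (gather 7 nickel): lever=2 nickel=17 pick=20 silk=3 thread=1
After 15 (gather 9 cobalt): cobalt=9 lever=2 nickel=17 pick=20 silk=3 thread=1
After 16 (craft lever): cobalt=6 lever=3 nickel=17 pick=20 silk=3 thread=1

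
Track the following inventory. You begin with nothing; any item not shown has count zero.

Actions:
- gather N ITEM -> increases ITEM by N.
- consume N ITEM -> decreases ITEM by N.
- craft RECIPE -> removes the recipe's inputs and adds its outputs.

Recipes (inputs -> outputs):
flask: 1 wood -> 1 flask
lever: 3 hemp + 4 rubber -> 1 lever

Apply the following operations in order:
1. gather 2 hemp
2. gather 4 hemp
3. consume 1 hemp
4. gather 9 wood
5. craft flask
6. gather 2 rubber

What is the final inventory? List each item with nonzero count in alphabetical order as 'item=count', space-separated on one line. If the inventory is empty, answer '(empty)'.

After 1 (gather 2 hemp): hemp=2
After 2 (gather 4 hemp): hemp=6
After 3 (consume 1 hemp): hemp=5
After 4 (gather 9 wood): hemp=5 wood=9
After 5 (craft flask): flask=1 hemp=5 wood=8
After 6 (gather 2 rubber): flask=1 hemp=5 rubber=2 wood=8

Answer: flask=1 hemp=5 rubber=2 wood=8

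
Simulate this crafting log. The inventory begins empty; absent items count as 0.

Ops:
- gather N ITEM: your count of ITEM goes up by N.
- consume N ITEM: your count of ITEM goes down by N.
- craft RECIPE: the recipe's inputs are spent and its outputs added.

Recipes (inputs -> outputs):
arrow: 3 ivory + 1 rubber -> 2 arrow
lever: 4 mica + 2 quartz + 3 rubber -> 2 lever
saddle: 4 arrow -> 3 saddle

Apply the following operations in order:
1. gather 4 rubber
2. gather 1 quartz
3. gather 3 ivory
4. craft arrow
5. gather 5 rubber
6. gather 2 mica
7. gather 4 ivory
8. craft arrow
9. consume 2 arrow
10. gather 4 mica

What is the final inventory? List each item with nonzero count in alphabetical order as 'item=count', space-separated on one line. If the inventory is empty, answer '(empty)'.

Answer: arrow=2 ivory=1 mica=6 quartz=1 rubber=7

Derivation:
After 1 (gather 4 rubber): rubber=4
After 2 (gather 1 quartz): quartz=1 rubber=4
After 3 (gather 3 ivory): ivory=3 quartz=1 rubber=4
After 4 (craft arrow): arrow=2 quartz=1 rubber=3
After 5 (gather 5 rubber): arrow=2 quartz=1 rubber=8
After 6 (gather 2 mica): arrow=2 mica=2 quartz=1 rubber=8
After 7 (gather 4 ivory): arrow=2 ivory=4 mica=2 quartz=1 rubber=8
After 8 (craft arrow): arrow=4 ivory=1 mica=2 quartz=1 rubber=7
After 9 (consume 2 arrow): arrow=2 ivory=1 mica=2 quartz=1 rubber=7
After 10 (gather 4 mica): arrow=2 ivory=1 mica=6 quartz=1 rubber=7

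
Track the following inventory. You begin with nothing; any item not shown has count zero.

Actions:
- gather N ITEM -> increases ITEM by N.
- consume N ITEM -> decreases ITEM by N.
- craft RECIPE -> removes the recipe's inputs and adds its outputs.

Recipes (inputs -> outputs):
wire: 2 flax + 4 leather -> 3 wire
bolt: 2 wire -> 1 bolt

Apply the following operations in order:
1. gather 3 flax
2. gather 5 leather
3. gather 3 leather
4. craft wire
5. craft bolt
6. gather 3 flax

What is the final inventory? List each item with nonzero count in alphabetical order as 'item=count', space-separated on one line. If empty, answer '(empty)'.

After 1 (gather 3 flax): flax=3
After 2 (gather 5 leather): flax=3 leather=5
After 3 (gather 3 leather): flax=3 leather=8
After 4 (craft wire): flax=1 leather=4 wire=3
After 5 (craft bolt): bolt=1 flax=1 leather=4 wire=1
After 6 (gather 3 flax): bolt=1 flax=4 leather=4 wire=1

Answer: bolt=1 flax=4 leather=4 wire=1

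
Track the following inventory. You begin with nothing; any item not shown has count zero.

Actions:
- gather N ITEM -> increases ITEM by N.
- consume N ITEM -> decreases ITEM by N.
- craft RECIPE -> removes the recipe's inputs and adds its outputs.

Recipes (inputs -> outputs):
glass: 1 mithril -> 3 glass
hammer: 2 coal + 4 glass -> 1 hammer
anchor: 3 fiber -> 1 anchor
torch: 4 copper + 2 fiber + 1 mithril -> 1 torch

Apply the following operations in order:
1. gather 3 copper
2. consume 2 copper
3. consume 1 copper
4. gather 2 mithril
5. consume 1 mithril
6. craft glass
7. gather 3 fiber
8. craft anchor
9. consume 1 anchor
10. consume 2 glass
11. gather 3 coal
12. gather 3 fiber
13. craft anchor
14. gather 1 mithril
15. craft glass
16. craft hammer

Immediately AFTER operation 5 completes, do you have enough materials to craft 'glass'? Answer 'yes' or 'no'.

After 1 (gather 3 copper): copper=3
After 2 (consume 2 copper): copper=1
After 3 (consume 1 copper): (empty)
After 4 (gather 2 mithril): mithril=2
After 5 (consume 1 mithril): mithril=1

Answer: yes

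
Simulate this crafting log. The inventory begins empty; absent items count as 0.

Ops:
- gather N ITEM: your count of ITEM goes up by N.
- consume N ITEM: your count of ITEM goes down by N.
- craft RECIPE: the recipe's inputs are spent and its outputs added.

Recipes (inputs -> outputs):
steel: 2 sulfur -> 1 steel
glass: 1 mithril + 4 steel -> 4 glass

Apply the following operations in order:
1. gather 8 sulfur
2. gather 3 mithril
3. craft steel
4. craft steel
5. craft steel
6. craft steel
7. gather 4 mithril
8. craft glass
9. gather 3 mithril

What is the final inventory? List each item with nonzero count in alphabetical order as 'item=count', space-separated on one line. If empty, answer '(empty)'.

After 1 (gather 8 sulfur): sulfur=8
After 2 (gather 3 mithril): mithril=3 sulfur=8
After 3 (craft steel): mithril=3 steel=1 sulfur=6
After 4 (craft steel): mithril=3 steel=2 sulfur=4
After 5 (craft steel): mithril=3 steel=3 sulfur=2
After 6 (craft steel): mithril=3 steel=4
After 7 (gather 4 mithril): mithril=7 steel=4
After 8 (craft glass): glass=4 mithril=6
After 9 (gather 3 mithril): glass=4 mithril=9

Answer: glass=4 mithril=9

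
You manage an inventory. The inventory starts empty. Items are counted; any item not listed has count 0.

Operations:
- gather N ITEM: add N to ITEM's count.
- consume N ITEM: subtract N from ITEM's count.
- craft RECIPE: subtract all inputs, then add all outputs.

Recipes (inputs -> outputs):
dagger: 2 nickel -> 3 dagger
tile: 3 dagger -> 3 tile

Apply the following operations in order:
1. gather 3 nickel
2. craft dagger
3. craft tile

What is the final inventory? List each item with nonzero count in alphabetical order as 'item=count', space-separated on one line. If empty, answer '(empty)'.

Answer: nickel=1 tile=3

Derivation:
After 1 (gather 3 nickel): nickel=3
After 2 (craft dagger): dagger=3 nickel=1
After 3 (craft tile): nickel=1 tile=3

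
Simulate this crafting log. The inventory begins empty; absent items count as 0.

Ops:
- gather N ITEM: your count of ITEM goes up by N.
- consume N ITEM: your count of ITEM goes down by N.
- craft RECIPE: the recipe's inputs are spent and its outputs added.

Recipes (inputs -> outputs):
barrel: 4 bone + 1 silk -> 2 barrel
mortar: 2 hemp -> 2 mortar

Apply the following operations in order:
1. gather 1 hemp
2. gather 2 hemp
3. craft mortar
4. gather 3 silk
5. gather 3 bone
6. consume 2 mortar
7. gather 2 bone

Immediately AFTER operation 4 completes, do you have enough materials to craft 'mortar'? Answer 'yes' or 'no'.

Answer: no

Derivation:
After 1 (gather 1 hemp): hemp=1
After 2 (gather 2 hemp): hemp=3
After 3 (craft mortar): hemp=1 mortar=2
After 4 (gather 3 silk): hemp=1 mortar=2 silk=3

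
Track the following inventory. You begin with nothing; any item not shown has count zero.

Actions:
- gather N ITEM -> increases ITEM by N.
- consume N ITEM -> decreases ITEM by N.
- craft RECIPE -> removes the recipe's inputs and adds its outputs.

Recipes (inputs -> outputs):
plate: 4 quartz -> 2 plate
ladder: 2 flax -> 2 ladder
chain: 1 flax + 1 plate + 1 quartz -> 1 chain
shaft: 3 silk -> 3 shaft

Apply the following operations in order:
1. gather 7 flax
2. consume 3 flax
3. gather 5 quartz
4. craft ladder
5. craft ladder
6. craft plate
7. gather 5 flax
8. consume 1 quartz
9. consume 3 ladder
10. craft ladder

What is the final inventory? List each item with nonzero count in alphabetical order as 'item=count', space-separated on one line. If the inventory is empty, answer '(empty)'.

Answer: flax=3 ladder=3 plate=2

Derivation:
After 1 (gather 7 flax): flax=7
After 2 (consume 3 flax): flax=4
After 3 (gather 5 quartz): flax=4 quartz=5
After 4 (craft ladder): flax=2 ladder=2 quartz=5
After 5 (craft ladder): ladder=4 quartz=5
After 6 (craft plate): ladder=4 plate=2 quartz=1
After 7 (gather 5 flax): flax=5 ladder=4 plate=2 quartz=1
After 8 (consume 1 quartz): flax=5 ladder=4 plate=2
After 9 (consume 3 ladder): flax=5 ladder=1 plate=2
After 10 (craft ladder): flax=3 ladder=3 plate=2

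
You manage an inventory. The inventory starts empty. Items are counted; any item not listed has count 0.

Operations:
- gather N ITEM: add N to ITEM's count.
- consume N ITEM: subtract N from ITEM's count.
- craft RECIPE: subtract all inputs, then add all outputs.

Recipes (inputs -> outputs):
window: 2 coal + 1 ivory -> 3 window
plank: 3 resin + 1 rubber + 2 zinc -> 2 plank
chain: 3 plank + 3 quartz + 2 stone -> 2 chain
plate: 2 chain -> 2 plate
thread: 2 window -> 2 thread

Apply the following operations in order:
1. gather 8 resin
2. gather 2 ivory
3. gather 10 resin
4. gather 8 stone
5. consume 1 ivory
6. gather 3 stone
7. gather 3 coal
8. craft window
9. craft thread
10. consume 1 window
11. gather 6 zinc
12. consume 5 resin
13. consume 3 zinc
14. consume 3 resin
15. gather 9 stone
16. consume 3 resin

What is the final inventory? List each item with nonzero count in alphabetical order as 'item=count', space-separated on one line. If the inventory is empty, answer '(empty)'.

Answer: coal=1 resin=7 stone=20 thread=2 zinc=3

Derivation:
After 1 (gather 8 resin): resin=8
After 2 (gather 2 ivory): ivory=2 resin=8
After 3 (gather 10 resin): ivory=2 resin=18
After 4 (gather 8 stone): ivory=2 resin=18 stone=8
After 5 (consume 1 ivory): ivory=1 resin=18 stone=8
After 6 (gather 3 stone): ivory=1 resin=18 stone=11
After 7 (gather 3 coal): coal=3 ivory=1 resin=18 stone=11
After 8 (craft window): coal=1 resin=18 stone=11 window=3
After 9 (craft thread): coal=1 resin=18 stone=11 thread=2 window=1
After 10 (consume 1 window): coal=1 resin=18 stone=11 thread=2
After 11 (gather 6 zinc): coal=1 resin=18 stone=11 thread=2 zinc=6
After 12 (consume 5 resin): coal=1 resin=13 stone=11 thread=2 zinc=6
After 13 (consume 3 zinc): coal=1 resin=13 stone=11 thread=2 zinc=3
After 14 (consume 3 resin): coal=1 resin=10 stone=11 thread=2 zinc=3
After 15 (gather 9 stone): coal=1 resin=10 stone=20 thread=2 zinc=3
After 16 (consume 3 resin): coal=1 resin=7 stone=20 thread=2 zinc=3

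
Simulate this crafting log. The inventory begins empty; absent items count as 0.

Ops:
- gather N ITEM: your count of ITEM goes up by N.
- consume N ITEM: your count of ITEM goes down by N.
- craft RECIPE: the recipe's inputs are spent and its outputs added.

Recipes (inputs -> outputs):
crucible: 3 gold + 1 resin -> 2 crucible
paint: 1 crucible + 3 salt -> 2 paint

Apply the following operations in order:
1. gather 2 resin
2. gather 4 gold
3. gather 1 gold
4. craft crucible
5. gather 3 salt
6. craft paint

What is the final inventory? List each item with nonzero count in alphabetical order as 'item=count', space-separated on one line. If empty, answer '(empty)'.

Answer: crucible=1 gold=2 paint=2 resin=1

Derivation:
After 1 (gather 2 resin): resin=2
After 2 (gather 4 gold): gold=4 resin=2
After 3 (gather 1 gold): gold=5 resin=2
After 4 (craft crucible): crucible=2 gold=2 resin=1
After 5 (gather 3 salt): crucible=2 gold=2 resin=1 salt=3
After 6 (craft paint): crucible=1 gold=2 paint=2 resin=1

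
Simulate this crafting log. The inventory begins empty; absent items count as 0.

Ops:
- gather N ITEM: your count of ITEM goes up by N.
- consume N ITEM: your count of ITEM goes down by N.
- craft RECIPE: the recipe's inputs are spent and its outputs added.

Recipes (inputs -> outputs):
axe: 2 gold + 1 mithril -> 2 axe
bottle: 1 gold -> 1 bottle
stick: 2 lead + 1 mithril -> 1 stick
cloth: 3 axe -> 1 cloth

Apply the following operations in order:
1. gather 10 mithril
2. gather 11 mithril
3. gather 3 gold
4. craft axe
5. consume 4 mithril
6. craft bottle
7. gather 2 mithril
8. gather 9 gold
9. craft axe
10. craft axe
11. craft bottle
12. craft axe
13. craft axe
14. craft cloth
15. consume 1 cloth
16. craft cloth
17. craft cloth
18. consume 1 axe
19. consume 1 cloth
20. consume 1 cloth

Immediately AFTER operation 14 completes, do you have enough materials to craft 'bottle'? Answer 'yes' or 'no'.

Answer: no

Derivation:
After 1 (gather 10 mithril): mithril=10
After 2 (gather 11 mithril): mithril=21
After 3 (gather 3 gold): gold=3 mithril=21
After 4 (craft axe): axe=2 gold=1 mithril=20
After 5 (consume 4 mithril): axe=2 gold=1 mithril=16
After 6 (craft bottle): axe=2 bottle=1 mithril=16
After 7 (gather 2 mithril): axe=2 bottle=1 mithril=18
After 8 (gather 9 gold): axe=2 bottle=1 gold=9 mithril=18
After 9 (craft axe): axe=4 bottle=1 gold=7 mithril=17
After 10 (craft axe): axe=6 bottle=1 gold=5 mithril=16
After 11 (craft bottle): axe=6 bottle=2 gold=4 mithril=16
After 12 (craft axe): axe=8 bottle=2 gold=2 mithril=15
After 13 (craft axe): axe=10 bottle=2 mithril=14
After 14 (craft cloth): axe=7 bottle=2 cloth=1 mithril=14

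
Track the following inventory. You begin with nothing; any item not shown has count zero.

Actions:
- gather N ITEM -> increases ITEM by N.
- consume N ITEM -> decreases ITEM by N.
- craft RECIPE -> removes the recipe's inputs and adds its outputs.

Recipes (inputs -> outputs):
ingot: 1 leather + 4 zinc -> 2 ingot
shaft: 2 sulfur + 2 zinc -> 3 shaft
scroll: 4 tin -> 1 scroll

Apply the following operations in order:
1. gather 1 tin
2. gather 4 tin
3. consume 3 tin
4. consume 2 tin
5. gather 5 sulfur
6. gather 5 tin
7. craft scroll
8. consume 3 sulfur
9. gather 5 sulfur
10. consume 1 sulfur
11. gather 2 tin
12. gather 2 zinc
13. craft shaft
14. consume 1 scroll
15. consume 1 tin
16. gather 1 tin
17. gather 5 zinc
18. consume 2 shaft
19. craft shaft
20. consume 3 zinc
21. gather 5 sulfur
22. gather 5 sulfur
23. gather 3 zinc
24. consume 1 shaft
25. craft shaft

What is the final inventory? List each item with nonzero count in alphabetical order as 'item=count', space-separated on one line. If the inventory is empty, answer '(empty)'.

Answer: shaft=6 sulfur=10 tin=3 zinc=1

Derivation:
After 1 (gather 1 tin): tin=1
After 2 (gather 4 tin): tin=5
After 3 (consume 3 tin): tin=2
After 4 (consume 2 tin): (empty)
After 5 (gather 5 sulfur): sulfur=5
After 6 (gather 5 tin): sulfur=5 tin=5
After 7 (craft scroll): scroll=1 sulfur=5 tin=1
After 8 (consume 3 sulfur): scroll=1 sulfur=2 tin=1
After 9 (gather 5 sulfur): scroll=1 sulfur=7 tin=1
After 10 (consume 1 sulfur): scroll=1 sulfur=6 tin=1
After 11 (gather 2 tin): scroll=1 sulfur=6 tin=3
After 12 (gather 2 zinc): scroll=1 sulfur=6 tin=3 zinc=2
After 13 (craft shaft): scroll=1 shaft=3 sulfur=4 tin=3
After 14 (consume 1 scroll): shaft=3 sulfur=4 tin=3
After 15 (consume 1 tin): shaft=3 sulfur=4 tin=2
After 16 (gather 1 tin): shaft=3 sulfur=4 tin=3
After 17 (gather 5 zinc): shaft=3 sulfur=4 tin=3 zinc=5
After 18 (consume 2 shaft): shaft=1 sulfur=4 tin=3 zinc=5
After 19 (craft shaft): shaft=4 sulfur=2 tin=3 zinc=3
After 20 (consume 3 zinc): shaft=4 sulfur=2 tin=3
After 21 (gather 5 sulfur): shaft=4 sulfur=7 tin=3
After 22 (gather 5 sulfur): shaft=4 sulfur=12 tin=3
After 23 (gather 3 zinc): shaft=4 sulfur=12 tin=3 zinc=3
After 24 (consume 1 shaft): shaft=3 sulfur=12 tin=3 zinc=3
After 25 (craft shaft): shaft=6 sulfur=10 tin=3 zinc=1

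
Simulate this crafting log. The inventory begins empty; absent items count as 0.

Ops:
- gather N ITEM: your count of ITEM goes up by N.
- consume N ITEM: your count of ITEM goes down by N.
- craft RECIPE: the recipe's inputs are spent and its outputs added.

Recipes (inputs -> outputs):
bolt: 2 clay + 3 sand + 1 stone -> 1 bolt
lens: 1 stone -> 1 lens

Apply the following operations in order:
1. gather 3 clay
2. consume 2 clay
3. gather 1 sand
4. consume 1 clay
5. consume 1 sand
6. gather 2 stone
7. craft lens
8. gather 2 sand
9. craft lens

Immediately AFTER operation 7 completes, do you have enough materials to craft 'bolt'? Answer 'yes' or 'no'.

Answer: no

Derivation:
After 1 (gather 3 clay): clay=3
After 2 (consume 2 clay): clay=1
After 3 (gather 1 sand): clay=1 sand=1
After 4 (consume 1 clay): sand=1
After 5 (consume 1 sand): (empty)
After 6 (gather 2 stone): stone=2
After 7 (craft lens): lens=1 stone=1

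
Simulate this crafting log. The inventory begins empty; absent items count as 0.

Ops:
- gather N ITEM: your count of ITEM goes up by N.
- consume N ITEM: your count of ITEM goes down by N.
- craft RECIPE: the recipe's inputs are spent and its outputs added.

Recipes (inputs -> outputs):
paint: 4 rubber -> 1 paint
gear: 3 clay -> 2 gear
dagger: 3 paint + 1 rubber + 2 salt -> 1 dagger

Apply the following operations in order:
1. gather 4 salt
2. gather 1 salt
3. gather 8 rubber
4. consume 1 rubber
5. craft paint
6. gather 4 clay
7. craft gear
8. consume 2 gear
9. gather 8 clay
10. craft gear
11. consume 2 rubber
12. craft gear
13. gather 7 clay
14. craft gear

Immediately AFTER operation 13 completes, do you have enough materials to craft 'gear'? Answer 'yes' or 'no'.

Answer: yes

Derivation:
After 1 (gather 4 salt): salt=4
After 2 (gather 1 salt): salt=5
After 3 (gather 8 rubber): rubber=8 salt=5
After 4 (consume 1 rubber): rubber=7 salt=5
After 5 (craft paint): paint=1 rubber=3 salt=5
After 6 (gather 4 clay): clay=4 paint=1 rubber=3 salt=5
After 7 (craft gear): clay=1 gear=2 paint=1 rubber=3 salt=5
After 8 (consume 2 gear): clay=1 paint=1 rubber=3 salt=5
After 9 (gather 8 clay): clay=9 paint=1 rubber=3 salt=5
After 10 (craft gear): clay=6 gear=2 paint=1 rubber=3 salt=5
After 11 (consume 2 rubber): clay=6 gear=2 paint=1 rubber=1 salt=5
After 12 (craft gear): clay=3 gear=4 paint=1 rubber=1 salt=5
After 13 (gather 7 clay): clay=10 gear=4 paint=1 rubber=1 salt=5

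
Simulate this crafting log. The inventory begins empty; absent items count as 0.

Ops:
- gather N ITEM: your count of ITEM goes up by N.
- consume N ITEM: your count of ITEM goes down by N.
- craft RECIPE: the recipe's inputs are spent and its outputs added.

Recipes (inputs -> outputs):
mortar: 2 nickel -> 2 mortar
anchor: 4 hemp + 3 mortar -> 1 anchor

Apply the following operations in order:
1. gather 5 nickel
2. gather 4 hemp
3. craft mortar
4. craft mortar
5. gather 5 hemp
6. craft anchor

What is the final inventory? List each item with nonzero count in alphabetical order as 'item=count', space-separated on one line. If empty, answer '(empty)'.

After 1 (gather 5 nickel): nickel=5
After 2 (gather 4 hemp): hemp=4 nickel=5
After 3 (craft mortar): hemp=4 mortar=2 nickel=3
After 4 (craft mortar): hemp=4 mortar=4 nickel=1
After 5 (gather 5 hemp): hemp=9 mortar=4 nickel=1
After 6 (craft anchor): anchor=1 hemp=5 mortar=1 nickel=1

Answer: anchor=1 hemp=5 mortar=1 nickel=1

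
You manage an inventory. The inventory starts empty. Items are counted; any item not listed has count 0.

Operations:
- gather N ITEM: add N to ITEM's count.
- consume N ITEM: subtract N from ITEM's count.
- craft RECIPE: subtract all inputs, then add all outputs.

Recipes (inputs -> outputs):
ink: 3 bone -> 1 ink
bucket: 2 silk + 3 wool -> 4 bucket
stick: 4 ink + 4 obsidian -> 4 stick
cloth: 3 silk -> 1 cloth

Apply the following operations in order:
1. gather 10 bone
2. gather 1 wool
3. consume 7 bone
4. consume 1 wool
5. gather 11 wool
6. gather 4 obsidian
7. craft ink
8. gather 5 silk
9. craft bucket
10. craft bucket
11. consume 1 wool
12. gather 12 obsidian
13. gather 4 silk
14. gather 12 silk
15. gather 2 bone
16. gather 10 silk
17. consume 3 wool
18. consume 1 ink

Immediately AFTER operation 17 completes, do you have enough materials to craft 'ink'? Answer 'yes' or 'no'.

After 1 (gather 10 bone): bone=10
After 2 (gather 1 wool): bone=10 wool=1
After 3 (consume 7 bone): bone=3 wool=1
After 4 (consume 1 wool): bone=3
After 5 (gather 11 wool): bone=3 wool=11
After 6 (gather 4 obsidian): bone=3 obsidian=4 wool=11
After 7 (craft ink): ink=1 obsidian=4 wool=11
After 8 (gather 5 silk): ink=1 obsidian=4 silk=5 wool=11
After 9 (craft bucket): bucket=4 ink=1 obsidian=4 silk=3 wool=8
After 10 (craft bucket): bucket=8 ink=1 obsidian=4 silk=1 wool=5
After 11 (consume 1 wool): bucket=8 ink=1 obsidian=4 silk=1 wool=4
After 12 (gather 12 obsidian): bucket=8 ink=1 obsidian=16 silk=1 wool=4
After 13 (gather 4 silk): bucket=8 ink=1 obsidian=16 silk=5 wool=4
After 14 (gather 12 silk): bucket=8 ink=1 obsidian=16 silk=17 wool=4
After 15 (gather 2 bone): bone=2 bucket=8 ink=1 obsidian=16 silk=17 wool=4
After 16 (gather 10 silk): bone=2 bucket=8 ink=1 obsidian=16 silk=27 wool=4
After 17 (consume 3 wool): bone=2 bucket=8 ink=1 obsidian=16 silk=27 wool=1

Answer: no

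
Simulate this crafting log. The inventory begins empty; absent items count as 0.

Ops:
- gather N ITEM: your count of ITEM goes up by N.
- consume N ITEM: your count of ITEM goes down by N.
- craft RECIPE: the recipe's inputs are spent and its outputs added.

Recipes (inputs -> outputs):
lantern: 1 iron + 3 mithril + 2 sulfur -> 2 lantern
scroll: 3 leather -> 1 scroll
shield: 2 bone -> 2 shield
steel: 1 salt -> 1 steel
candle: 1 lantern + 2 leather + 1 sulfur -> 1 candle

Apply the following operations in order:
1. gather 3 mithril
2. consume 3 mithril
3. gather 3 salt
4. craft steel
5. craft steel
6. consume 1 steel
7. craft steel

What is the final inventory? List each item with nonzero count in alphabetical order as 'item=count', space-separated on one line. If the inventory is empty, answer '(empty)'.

After 1 (gather 3 mithril): mithril=3
After 2 (consume 3 mithril): (empty)
After 3 (gather 3 salt): salt=3
After 4 (craft steel): salt=2 steel=1
After 5 (craft steel): salt=1 steel=2
After 6 (consume 1 steel): salt=1 steel=1
After 7 (craft steel): steel=2

Answer: steel=2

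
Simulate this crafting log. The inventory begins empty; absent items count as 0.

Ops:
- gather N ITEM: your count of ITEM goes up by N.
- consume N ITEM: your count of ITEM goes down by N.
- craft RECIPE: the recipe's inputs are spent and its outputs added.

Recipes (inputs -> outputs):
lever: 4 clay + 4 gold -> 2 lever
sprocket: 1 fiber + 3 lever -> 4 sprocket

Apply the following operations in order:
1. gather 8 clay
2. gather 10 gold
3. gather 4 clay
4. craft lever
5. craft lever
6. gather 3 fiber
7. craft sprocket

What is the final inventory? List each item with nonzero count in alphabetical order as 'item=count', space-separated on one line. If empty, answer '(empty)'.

After 1 (gather 8 clay): clay=8
After 2 (gather 10 gold): clay=8 gold=10
After 3 (gather 4 clay): clay=12 gold=10
After 4 (craft lever): clay=8 gold=6 lever=2
After 5 (craft lever): clay=4 gold=2 lever=4
After 6 (gather 3 fiber): clay=4 fiber=3 gold=2 lever=4
After 7 (craft sprocket): clay=4 fiber=2 gold=2 lever=1 sprocket=4

Answer: clay=4 fiber=2 gold=2 lever=1 sprocket=4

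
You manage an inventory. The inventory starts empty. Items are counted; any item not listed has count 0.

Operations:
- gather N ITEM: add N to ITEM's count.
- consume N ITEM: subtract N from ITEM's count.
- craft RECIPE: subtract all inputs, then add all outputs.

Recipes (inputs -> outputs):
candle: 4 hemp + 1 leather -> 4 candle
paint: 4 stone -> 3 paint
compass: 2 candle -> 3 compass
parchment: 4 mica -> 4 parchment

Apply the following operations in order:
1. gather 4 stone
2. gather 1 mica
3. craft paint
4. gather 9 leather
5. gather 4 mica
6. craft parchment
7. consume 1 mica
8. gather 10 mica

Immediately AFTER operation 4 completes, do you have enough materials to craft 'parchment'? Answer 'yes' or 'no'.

Answer: no

Derivation:
After 1 (gather 4 stone): stone=4
After 2 (gather 1 mica): mica=1 stone=4
After 3 (craft paint): mica=1 paint=3
After 4 (gather 9 leather): leather=9 mica=1 paint=3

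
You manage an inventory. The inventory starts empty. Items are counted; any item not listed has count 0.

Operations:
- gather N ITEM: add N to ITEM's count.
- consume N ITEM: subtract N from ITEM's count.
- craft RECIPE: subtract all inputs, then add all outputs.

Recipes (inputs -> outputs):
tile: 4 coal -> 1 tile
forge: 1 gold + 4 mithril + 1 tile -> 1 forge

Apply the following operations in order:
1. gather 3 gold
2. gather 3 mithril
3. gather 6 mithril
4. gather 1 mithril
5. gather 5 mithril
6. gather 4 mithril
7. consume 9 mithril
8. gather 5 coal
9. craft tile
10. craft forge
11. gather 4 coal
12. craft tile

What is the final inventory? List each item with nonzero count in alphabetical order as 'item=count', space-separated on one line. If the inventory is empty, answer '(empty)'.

Answer: coal=1 forge=1 gold=2 mithril=6 tile=1

Derivation:
After 1 (gather 3 gold): gold=3
After 2 (gather 3 mithril): gold=3 mithril=3
After 3 (gather 6 mithril): gold=3 mithril=9
After 4 (gather 1 mithril): gold=3 mithril=10
After 5 (gather 5 mithril): gold=3 mithril=15
After 6 (gather 4 mithril): gold=3 mithril=19
After 7 (consume 9 mithril): gold=3 mithril=10
After 8 (gather 5 coal): coal=5 gold=3 mithril=10
After 9 (craft tile): coal=1 gold=3 mithril=10 tile=1
After 10 (craft forge): coal=1 forge=1 gold=2 mithril=6
After 11 (gather 4 coal): coal=5 forge=1 gold=2 mithril=6
After 12 (craft tile): coal=1 forge=1 gold=2 mithril=6 tile=1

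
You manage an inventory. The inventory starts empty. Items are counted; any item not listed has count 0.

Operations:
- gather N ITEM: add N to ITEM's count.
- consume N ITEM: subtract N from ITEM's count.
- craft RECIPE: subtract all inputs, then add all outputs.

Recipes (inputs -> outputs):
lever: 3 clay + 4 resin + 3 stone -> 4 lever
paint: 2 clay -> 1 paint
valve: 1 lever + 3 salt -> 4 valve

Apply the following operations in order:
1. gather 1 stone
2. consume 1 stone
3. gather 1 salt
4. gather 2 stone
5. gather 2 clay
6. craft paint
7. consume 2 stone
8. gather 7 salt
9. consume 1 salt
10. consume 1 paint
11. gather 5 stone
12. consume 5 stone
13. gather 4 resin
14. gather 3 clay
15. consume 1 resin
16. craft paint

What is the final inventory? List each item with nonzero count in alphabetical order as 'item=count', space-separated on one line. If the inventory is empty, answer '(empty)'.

After 1 (gather 1 stone): stone=1
After 2 (consume 1 stone): (empty)
After 3 (gather 1 salt): salt=1
After 4 (gather 2 stone): salt=1 stone=2
After 5 (gather 2 clay): clay=2 salt=1 stone=2
After 6 (craft paint): paint=1 salt=1 stone=2
After 7 (consume 2 stone): paint=1 salt=1
After 8 (gather 7 salt): paint=1 salt=8
After 9 (consume 1 salt): paint=1 salt=7
After 10 (consume 1 paint): salt=7
After 11 (gather 5 stone): salt=7 stone=5
After 12 (consume 5 stone): salt=7
After 13 (gather 4 resin): resin=4 salt=7
After 14 (gather 3 clay): clay=3 resin=4 salt=7
After 15 (consume 1 resin): clay=3 resin=3 salt=7
After 16 (craft paint): clay=1 paint=1 resin=3 salt=7

Answer: clay=1 paint=1 resin=3 salt=7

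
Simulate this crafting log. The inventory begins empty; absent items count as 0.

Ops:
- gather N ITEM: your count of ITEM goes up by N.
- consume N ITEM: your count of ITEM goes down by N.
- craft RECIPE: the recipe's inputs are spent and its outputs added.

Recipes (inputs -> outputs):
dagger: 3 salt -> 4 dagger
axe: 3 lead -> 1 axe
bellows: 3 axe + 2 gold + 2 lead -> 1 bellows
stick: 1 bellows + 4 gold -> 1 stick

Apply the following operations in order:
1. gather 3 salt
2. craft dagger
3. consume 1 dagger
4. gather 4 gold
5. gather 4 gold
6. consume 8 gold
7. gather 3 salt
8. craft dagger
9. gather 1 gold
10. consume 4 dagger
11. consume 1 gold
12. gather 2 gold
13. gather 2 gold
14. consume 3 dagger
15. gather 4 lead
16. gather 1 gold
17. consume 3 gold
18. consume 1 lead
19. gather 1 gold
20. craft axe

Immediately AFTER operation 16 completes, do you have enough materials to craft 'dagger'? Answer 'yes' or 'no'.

After 1 (gather 3 salt): salt=3
After 2 (craft dagger): dagger=4
After 3 (consume 1 dagger): dagger=3
After 4 (gather 4 gold): dagger=3 gold=4
After 5 (gather 4 gold): dagger=3 gold=8
After 6 (consume 8 gold): dagger=3
After 7 (gather 3 salt): dagger=3 salt=3
After 8 (craft dagger): dagger=7
After 9 (gather 1 gold): dagger=7 gold=1
After 10 (consume 4 dagger): dagger=3 gold=1
After 11 (consume 1 gold): dagger=3
After 12 (gather 2 gold): dagger=3 gold=2
After 13 (gather 2 gold): dagger=3 gold=4
After 14 (consume 3 dagger): gold=4
After 15 (gather 4 lead): gold=4 lead=4
After 16 (gather 1 gold): gold=5 lead=4

Answer: no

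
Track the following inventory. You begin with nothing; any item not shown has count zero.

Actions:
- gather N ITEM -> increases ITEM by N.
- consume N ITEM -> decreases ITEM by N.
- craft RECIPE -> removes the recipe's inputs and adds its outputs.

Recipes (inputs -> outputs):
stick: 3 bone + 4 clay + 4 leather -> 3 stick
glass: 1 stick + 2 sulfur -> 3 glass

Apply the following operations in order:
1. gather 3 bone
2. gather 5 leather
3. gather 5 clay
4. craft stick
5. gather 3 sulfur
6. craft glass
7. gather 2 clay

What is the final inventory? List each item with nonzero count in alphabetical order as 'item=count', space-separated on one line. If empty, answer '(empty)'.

After 1 (gather 3 bone): bone=3
After 2 (gather 5 leather): bone=3 leather=5
After 3 (gather 5 clay): bone=3 clay=5 leather=5
After 4 (craft stick): clay=1 leather=1 stick=3
After 5 (gather 3 sulfur): clay=1 leather=1 stick=3 sulfur=3
After 6 (craft glass): clay=1 glass=3 leather=1 stick=2 sulfur=1
After 7 (gather 2 clay): clay=3 glass=3 leather=1 stick=2 sulfur=1

Answer: clay=3 glass=3 leather=1 stick=2 sulfur=1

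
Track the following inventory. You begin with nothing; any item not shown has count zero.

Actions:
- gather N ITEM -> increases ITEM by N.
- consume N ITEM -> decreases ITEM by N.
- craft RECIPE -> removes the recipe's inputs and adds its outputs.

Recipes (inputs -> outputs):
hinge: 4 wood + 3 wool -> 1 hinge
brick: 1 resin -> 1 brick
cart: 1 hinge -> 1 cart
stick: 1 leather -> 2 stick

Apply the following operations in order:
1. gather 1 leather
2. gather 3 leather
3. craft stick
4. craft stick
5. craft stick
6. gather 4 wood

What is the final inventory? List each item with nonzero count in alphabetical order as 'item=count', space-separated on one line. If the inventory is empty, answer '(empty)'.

Answer: leather=1 stick=6 wood=4

Derivation:
After 1 (gather 1 leather): leather=1
After 2 (gather 3 leather): leather=4
After 3 (craft stick): leather=3 stick=2
After 4 (craft stick): leather=2 stick=4
After 5 (craft stick): leather=1 stick=6
After 6 (gather 4 wood): leather=1 stick=6 wood=4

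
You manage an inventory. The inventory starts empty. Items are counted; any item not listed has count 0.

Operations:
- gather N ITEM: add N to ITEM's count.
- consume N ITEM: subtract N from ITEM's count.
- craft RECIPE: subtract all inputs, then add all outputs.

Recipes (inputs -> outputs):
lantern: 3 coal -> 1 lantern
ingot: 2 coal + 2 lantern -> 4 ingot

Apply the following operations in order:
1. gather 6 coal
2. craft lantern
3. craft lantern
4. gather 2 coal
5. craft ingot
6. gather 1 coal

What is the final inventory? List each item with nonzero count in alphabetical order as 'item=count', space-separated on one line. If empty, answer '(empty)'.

After 1 (gather 6 coal): coal=6
After 2 (craft lantern): coal=3 lantern=1
After 3 (craft lantern): lantern=2
After 4 (gather 2 coal): coal=2 lantern=2
After 5 (craft ingot): ingot=4
After 6 (gather 1 coal): coal=1 ingot=4

Answer: coal=1 ingot=4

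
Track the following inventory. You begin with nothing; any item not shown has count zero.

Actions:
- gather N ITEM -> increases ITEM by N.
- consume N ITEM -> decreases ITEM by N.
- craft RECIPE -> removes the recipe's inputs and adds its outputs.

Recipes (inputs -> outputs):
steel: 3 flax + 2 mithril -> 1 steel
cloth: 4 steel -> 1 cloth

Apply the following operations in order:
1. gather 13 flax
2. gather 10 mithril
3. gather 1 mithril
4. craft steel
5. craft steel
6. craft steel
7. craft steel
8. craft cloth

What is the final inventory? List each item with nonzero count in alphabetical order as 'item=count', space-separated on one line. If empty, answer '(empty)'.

Answer: cloth=1 flax=1 mithril=3

Derivation:
After 1 (gather 13 flax): flax=13
After 2 (gather 10 mithril): flax=13 mithril=10
After 3 (gather 1 mithril): flax=13 mithril=11
After 4 (craft steel): flax=10 mithril=9 steel=1
After 5 (craft steel): flax=7 mithril=7 steel=2
After 6 (craft steel): flax=4 mithril=5 steel=3
After 7 (craft steel): flax=1 mithril=3 steel=4
After 8 (craft cloth): cloth=1 flax=1 mithril=3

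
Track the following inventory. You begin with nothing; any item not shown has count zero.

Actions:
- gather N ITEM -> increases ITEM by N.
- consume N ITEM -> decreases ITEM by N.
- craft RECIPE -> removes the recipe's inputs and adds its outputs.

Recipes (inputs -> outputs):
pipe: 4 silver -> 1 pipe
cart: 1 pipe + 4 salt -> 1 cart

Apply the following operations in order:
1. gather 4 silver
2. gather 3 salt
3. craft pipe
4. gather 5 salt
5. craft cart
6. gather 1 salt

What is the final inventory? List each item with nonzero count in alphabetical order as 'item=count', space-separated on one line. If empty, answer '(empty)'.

Answer: cart=1 salt=5

Derivation:
After 1 (gather 4 silver): silver=4
After 2 (gather 3 salt): salt=3 silver=4
After 3 (craft pipe): pipe=1 salt=3
After 4 (gather 5 salt): pipe=1 salt=8
After 5 (craft cart): cart=1 salt=4
After 6 (gather 1 salt): cart=1 salt=5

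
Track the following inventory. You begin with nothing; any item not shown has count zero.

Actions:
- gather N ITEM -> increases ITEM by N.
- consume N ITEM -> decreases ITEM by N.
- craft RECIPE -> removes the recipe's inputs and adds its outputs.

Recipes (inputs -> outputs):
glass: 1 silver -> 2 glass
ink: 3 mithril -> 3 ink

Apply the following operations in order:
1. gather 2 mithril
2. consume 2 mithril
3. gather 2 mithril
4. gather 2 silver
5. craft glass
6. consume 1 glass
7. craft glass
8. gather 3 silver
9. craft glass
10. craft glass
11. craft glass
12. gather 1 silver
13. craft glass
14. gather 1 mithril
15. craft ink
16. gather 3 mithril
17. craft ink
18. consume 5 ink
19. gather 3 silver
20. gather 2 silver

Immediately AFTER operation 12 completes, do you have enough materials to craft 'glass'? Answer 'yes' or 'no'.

Answer: yes

Derivation:
After 1 (gather 2 mithril): mithril=2
After 2 (consume 2 mithril): (empty)
After 3 (gather 2 mithril): mithril=2
After 4 (gather 2 silver): mithril=2 silver=2
After 5 (craft glass): glass=2 mithril=2 silver=1
After 6 (consume 1 glass): glass=1 mithril=2 silver=1
After 7 (craft glass): glass=3 mithril=2
After 8 (gather 3 silver): glass=3 mithril=2 silver=3
After 9 (craft glass): glass=5 mithril=2 silver=2
After 10 (craft glass): glass=7 mithril=2 silver=1
After 11 (craft glass): glass=9 mithril=2
After 12 (gather 1 silver): glass=9 mithril=2 silver=1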